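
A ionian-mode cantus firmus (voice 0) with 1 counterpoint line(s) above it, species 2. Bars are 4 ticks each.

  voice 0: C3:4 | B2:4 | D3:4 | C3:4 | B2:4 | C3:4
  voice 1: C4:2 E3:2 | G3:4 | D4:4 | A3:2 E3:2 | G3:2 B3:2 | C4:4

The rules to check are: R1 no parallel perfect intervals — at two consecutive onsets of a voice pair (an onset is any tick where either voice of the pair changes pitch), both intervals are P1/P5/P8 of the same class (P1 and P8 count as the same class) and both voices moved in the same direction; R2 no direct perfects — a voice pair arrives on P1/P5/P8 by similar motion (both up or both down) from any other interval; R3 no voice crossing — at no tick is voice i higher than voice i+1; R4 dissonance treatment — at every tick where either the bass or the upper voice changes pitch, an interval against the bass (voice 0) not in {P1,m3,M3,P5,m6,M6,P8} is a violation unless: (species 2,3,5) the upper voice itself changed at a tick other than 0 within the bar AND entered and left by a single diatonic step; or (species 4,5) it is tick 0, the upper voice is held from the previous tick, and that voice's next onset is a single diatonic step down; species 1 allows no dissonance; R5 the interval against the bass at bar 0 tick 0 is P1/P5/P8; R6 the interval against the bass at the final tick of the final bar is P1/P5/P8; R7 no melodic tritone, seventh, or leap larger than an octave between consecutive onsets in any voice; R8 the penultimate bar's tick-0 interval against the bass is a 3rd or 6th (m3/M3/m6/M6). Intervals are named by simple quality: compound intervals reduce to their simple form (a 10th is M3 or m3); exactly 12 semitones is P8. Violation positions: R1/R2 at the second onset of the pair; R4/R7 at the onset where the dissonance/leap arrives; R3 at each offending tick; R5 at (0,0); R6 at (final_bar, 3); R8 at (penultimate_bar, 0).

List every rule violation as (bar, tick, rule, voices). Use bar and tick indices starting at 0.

bar 0: v0=C3 v1=C4 downbeat P8
bar 1: v0=B2 v1=G3 downbeat m6
bar 2: v0=D3 v1=D4 downbeat P8
bar 3: v0=C3 v1=A3 downbeat M6
bar 4: v0=B2 v1=G3 downbeat m6
bar 5: v0=C3 v1=C4 downbeat P8
  -> R2 @ bar 2 tick 0 v(0, 1): B2/G3 m6 -> D3/D4 P8 similar
  -> R1 @ bar 5 tick 0 v(0, 1): B2/B3 P8 -> C3/C4 P8 similar

(2, 0, R2, (0, 1))
(5, 0, R1, (0, 1))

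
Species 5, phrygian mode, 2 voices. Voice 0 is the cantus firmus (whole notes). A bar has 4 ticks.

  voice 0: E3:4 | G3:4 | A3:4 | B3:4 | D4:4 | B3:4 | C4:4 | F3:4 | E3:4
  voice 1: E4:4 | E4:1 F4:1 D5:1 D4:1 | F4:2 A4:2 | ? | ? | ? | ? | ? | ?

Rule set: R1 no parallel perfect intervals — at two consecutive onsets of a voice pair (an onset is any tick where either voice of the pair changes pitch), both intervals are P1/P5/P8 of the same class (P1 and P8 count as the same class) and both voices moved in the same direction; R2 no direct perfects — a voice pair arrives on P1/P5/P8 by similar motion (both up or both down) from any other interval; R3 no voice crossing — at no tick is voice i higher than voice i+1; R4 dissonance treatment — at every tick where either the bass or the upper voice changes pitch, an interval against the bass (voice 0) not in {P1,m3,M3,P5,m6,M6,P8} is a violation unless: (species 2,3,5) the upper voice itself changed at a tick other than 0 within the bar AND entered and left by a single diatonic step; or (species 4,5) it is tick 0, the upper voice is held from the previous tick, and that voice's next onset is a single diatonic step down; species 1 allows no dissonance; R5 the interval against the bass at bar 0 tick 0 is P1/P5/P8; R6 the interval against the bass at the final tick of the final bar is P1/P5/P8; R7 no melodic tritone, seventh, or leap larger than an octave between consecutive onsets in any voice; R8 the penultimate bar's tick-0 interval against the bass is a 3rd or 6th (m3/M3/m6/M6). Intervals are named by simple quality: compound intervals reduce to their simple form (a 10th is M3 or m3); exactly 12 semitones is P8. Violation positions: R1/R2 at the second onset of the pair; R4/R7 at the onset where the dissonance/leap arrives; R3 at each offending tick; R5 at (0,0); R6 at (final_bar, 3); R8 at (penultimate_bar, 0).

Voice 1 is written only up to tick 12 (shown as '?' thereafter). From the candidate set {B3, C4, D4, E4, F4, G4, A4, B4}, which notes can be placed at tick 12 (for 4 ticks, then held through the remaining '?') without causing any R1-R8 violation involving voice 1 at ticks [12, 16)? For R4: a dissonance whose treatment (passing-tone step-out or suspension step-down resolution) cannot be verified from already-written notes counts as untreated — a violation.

B3: violates R7
C4: violates R4
D4: legal
E4: violates R4
F4: violates R4
G4: legal
A4: violates R4
B4: violates R1

{D4, G4}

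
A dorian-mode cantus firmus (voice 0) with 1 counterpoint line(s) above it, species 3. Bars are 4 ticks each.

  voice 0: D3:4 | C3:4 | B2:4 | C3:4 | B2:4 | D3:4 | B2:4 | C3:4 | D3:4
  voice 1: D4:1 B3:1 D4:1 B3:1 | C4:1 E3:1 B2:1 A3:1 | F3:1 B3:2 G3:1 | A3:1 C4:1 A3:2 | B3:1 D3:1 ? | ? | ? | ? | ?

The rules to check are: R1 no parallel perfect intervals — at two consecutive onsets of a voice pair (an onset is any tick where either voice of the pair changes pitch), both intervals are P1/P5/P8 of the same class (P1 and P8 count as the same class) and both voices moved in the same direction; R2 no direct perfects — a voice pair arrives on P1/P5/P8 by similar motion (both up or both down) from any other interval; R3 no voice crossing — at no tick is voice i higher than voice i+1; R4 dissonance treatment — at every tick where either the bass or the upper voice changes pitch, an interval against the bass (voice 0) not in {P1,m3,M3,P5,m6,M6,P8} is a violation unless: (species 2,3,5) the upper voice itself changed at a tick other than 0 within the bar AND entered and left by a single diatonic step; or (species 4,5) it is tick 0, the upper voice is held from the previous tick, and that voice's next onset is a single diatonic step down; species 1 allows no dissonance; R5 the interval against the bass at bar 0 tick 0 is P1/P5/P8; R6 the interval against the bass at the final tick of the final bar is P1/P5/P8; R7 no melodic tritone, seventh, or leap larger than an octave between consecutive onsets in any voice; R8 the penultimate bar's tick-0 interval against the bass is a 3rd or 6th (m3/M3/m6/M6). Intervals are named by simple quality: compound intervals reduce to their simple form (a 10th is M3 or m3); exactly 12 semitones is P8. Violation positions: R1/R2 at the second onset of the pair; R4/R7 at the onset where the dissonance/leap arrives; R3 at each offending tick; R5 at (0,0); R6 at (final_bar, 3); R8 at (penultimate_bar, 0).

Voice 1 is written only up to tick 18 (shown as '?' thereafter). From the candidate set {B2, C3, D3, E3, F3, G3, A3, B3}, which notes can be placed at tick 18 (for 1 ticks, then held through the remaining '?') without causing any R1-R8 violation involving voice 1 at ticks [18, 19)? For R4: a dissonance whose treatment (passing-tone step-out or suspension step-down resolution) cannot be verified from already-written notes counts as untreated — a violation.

B2: legal
C3: violates R4
D3: legal
E3: violates R4
F3: violates R4
G3: legal
A3: violates R4
B3: legal

{B2, B3, D3, G3}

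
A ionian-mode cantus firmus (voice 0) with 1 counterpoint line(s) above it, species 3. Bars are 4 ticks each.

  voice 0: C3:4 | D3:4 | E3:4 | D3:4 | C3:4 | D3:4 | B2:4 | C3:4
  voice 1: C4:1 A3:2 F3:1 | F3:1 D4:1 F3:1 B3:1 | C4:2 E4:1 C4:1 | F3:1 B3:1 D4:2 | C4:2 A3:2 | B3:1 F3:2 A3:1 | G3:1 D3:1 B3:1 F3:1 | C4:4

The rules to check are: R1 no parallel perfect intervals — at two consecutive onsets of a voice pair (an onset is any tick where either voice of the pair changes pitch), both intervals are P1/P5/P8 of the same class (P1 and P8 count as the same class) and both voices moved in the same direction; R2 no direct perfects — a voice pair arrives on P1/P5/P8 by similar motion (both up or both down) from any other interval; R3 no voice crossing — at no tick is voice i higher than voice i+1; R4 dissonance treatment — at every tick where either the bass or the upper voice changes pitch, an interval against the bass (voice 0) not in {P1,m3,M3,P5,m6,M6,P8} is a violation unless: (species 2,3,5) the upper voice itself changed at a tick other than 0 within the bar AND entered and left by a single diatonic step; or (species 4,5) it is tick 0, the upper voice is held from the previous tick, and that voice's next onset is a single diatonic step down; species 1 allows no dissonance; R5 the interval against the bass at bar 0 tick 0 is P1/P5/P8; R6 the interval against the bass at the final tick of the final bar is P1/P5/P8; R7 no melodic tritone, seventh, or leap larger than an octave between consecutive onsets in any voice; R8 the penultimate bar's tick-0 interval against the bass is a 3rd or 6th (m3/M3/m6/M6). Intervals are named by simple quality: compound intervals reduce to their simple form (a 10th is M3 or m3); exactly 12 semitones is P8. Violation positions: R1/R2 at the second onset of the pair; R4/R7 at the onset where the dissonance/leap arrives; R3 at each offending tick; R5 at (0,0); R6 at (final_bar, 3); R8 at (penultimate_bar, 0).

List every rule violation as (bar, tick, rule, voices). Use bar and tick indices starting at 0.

(0, 3, R4, (0, 1))
(1, 3, R7, (1,))
(3, 1, R7, (1,))
(4, 0, R1, (0, 1))
(5, 1, R7, (1,))
(6, 3, R4, (0, 1))
(6, 3, R7, (1,))
(7, 0, R2, (0, 1))

bar 0: v0=C3 v1=C4 downbeat P8
bar 1: v0=D3 v1=F3 downbeat m3
bar 2: v0=E3 v1=C4 downbeat m6
bar 3: v0=D3 v1=F3 downbeat m3
bar 4: v0=C3 v1=C4 downbeat P8
bar 5: v0=D3 v1=B3 downbeat M6
bar 6: v0=B2 v1=G3 downbeat m6
bar 7: v0=C3 v1=C4 downbeat P8
  -> R4 @ bar 0 tick 3 v(0, 1): C3/F3 P4 untreated
  -> R7 @ bar 1 tick 3 v(1,): F3->B3 leap 6st
  -> R7 @ bar 3 tick 1 v(1,): F3->B3 leap 6st
  -> R1 @ bar 4 tick 0 v(0, 1): D3/D4 P8 -> C3/C4 P8 similar
  -> R7 @ bar 5 tick 1 v(1,): B3->F3 leap 6st
  -> R4 @ bar 6 tick 3 v(0, 1): B2/F3 TT untreated
  -> R7 @ bar 6 tick 3 v(1,): B3->F3 leap 6st
  -> R2 @ bar 7 tick 0 v(0, 1): B2/F3 TT -> C3/C4 P8 similar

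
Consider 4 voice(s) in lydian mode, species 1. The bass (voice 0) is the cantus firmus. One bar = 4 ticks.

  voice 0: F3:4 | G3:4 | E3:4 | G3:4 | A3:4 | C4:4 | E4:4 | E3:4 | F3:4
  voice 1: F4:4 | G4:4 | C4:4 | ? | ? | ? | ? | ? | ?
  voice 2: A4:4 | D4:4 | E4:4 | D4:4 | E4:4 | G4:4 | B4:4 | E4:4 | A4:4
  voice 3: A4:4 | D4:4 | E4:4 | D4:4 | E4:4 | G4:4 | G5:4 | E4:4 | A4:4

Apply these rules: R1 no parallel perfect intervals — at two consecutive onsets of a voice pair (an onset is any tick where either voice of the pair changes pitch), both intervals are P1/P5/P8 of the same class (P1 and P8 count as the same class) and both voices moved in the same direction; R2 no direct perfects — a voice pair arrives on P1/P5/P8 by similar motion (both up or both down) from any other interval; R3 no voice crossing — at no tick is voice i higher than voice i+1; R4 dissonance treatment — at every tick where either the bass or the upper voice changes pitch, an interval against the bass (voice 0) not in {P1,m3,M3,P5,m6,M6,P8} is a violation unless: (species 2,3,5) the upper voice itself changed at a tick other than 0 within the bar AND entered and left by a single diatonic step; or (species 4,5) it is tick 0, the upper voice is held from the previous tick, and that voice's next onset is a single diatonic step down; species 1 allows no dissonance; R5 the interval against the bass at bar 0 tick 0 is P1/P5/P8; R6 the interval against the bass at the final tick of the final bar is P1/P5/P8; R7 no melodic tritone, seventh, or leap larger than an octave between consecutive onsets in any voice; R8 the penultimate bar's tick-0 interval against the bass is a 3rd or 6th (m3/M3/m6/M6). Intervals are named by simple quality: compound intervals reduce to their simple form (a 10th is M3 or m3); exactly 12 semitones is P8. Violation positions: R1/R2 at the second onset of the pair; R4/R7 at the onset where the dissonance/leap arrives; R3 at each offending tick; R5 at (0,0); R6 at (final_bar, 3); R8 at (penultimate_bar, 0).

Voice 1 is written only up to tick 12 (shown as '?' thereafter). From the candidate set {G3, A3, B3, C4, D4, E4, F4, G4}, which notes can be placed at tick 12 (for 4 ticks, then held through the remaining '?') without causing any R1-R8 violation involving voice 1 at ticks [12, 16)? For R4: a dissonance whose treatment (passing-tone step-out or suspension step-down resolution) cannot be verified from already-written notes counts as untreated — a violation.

G3: violates R2
A3: violates R4
B3: legal
C4: violates R4
D4: violates R2
E4: violates R3
F4: violates R3,R4
G4: violates R2,R3

{B3}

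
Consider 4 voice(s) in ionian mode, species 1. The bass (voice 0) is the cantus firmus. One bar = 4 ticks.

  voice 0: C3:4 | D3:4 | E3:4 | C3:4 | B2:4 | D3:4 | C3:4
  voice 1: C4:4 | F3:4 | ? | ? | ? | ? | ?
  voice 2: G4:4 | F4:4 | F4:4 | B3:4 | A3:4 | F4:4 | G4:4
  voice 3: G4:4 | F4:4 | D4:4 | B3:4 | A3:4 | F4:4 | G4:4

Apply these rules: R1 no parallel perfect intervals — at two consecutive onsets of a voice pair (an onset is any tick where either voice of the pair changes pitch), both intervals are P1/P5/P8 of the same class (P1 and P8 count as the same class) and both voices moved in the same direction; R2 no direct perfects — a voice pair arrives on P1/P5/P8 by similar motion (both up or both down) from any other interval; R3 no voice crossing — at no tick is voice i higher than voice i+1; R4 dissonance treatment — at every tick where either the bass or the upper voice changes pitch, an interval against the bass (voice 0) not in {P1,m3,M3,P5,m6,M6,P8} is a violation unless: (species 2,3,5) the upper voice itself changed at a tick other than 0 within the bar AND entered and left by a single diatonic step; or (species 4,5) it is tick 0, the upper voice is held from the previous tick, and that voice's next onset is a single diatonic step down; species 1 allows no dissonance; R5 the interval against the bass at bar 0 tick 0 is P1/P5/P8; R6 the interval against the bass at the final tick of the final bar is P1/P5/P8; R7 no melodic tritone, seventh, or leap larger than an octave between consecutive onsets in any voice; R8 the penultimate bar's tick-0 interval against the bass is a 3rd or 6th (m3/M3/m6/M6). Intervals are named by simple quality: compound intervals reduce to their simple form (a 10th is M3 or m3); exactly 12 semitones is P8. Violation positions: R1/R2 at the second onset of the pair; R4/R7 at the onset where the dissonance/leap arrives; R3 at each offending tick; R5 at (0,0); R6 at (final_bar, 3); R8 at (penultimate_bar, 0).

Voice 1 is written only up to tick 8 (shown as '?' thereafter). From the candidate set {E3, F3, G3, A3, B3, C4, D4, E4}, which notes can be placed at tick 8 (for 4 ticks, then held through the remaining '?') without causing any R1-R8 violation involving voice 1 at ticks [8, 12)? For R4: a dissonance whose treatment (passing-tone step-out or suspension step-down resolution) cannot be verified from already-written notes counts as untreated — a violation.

E3: legal
F3: violates R4
G3: legal
A3: violates R4
B3: violates R2,R7
C4: legal
D4: violates R4
E4: violates R2,R7

{C4, E3, G3}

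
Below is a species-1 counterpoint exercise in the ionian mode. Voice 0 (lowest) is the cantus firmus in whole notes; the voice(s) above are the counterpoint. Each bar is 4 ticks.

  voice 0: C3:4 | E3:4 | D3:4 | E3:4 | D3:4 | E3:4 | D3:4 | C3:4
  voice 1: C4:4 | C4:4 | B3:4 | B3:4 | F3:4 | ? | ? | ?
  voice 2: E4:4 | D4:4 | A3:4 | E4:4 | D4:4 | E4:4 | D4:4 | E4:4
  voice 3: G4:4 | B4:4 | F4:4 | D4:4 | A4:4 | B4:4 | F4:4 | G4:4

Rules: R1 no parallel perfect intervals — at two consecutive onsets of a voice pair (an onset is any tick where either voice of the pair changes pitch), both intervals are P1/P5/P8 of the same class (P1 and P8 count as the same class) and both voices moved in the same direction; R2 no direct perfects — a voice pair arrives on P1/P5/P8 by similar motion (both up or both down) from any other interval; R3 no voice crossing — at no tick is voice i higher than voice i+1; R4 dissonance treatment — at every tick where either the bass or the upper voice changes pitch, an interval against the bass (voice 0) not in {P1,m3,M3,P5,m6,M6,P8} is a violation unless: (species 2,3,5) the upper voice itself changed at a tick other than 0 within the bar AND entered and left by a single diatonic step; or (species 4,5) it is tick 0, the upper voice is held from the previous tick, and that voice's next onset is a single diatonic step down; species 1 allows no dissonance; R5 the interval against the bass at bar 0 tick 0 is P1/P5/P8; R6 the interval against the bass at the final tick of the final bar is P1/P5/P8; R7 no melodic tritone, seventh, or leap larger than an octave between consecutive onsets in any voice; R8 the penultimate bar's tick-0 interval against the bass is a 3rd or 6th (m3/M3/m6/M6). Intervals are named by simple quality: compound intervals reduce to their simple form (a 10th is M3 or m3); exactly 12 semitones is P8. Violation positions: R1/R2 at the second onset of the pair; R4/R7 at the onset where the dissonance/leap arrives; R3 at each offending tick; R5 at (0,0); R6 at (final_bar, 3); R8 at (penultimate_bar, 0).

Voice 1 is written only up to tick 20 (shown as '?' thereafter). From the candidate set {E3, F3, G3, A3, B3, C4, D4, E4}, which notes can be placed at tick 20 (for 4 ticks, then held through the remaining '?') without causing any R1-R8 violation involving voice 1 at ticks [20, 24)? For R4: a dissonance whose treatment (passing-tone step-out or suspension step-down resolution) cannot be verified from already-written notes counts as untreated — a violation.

E3: legal
F3: violates R4
G3: legal
A3: violates R2,R4
B3: violates R2,R7
C4: legal
D4: violates R4
E4: violates R2,R7

{C4, E3, G3}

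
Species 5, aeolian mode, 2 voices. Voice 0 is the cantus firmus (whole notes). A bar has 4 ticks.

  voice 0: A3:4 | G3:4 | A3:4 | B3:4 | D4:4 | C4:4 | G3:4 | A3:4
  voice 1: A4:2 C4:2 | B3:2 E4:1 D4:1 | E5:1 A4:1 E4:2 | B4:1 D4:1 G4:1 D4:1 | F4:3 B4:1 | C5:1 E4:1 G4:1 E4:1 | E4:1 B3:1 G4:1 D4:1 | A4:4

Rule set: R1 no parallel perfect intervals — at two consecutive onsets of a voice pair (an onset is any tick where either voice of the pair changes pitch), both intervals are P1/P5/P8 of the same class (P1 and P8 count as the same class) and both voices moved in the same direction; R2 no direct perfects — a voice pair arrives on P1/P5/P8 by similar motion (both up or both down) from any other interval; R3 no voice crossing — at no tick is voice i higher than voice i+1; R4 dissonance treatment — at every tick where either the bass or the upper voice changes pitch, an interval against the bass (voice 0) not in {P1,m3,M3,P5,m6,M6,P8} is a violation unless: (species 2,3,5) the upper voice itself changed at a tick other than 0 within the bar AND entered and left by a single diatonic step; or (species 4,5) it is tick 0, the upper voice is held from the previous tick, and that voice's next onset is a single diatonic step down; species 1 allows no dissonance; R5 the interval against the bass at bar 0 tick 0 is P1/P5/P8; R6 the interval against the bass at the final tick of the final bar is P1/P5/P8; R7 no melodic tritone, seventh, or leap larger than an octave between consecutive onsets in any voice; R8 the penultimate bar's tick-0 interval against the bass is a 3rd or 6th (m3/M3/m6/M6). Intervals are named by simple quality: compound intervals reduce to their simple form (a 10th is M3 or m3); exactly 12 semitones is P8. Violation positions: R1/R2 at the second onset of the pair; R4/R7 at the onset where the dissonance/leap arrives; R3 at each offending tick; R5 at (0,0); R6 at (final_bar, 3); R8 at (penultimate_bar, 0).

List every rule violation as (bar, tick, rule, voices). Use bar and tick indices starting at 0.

(2, 0, R1, (0, 1))
(2, 0, R7, (1,))
(3, 0, R2, (0, 1))
(4, 3, R7, (1,))
(7, 0, R2, (0, 1))

bar 0: v0=A3 v1=A4 downbeat P8
bar 1: v0=G3 v1=B3 downbeat M3
bar 2: v0=A3 v1=E5 downbeat P5
bar 3: v0=B3 v1=B4 downbeat P8
bar 4: v0=D4 v1=F4 downbeat m3
bar 5: v0=C4 v1=C5 downbeat P8
bar 6: v0=G3 v1=E4 downbeat M6
bar 7: v0=A3 v1=A4 downbeat P8
  -> R1 @ bar 2 tick 0 v(0, 1): G3/D4 P5 -> A3/E5 P5 similar
  -> R7 @ bar 2 tick 0 v(1,): D4->E5 leap 14st
  -> R2 @ bar 3 tick 0 v(0, 1): A3/E4 P5 -> B3/B4 P8 similar
  -> R7 @ bar 4 tick 3 v(1,): F4->B4 leap 6st
  -> R2 @ bar 7 tick 0 v(0, 1): G3/D4 P5 -> A3/A4 P8 similar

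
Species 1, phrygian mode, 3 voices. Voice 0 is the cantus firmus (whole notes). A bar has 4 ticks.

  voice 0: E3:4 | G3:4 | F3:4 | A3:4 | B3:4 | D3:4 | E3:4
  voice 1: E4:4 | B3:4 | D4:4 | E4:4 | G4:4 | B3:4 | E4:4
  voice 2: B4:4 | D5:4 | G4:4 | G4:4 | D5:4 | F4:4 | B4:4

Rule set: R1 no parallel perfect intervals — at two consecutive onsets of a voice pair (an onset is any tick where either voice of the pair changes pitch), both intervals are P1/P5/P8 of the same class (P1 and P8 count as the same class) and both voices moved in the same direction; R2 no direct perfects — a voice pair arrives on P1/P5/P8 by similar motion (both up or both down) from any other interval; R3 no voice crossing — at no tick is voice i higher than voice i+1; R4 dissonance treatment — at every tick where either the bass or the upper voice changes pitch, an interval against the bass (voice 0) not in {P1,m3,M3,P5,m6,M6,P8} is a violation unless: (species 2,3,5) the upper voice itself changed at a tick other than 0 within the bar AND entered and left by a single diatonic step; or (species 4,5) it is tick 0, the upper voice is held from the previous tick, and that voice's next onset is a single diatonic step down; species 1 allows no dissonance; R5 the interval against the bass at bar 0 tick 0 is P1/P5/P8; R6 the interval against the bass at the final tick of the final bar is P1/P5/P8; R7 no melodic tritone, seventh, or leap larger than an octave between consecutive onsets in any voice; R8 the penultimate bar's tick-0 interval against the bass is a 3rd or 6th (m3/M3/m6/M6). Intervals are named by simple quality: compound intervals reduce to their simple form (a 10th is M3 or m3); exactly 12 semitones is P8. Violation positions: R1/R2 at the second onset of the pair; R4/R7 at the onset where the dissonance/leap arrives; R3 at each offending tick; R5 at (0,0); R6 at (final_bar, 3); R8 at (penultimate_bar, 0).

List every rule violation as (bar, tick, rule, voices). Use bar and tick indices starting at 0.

(1, 0, R1, (0, 2))
(2, 0, R4, (0, 2))
(3, 0, R2, (0, 1))
(3, 0, R4, (0, 2))
(4, 0, R2, (1, 2))
(6, 0, R2, (0, 1))
(6, 0, R2, (0, 2))
(6, 0, R2, (1, 2))
(6, 0, R7, (2,))

bar 0: v0=E3 v1=E4 v2=B4 downbeat P5
bar 1: v0=G3 v1=B3 v2=D5 downbeat P5
bar 2: v0=F3 v1=D4 v2=G4 downbeat M2
bar 3: v0=A3 v1=E4 v2=G4 downbeat m7
bar 4: v0=B3 v1=G4 v2=D5 downbeat m3
bar 5: v0=D3 v1=B3 v2=F4 downbeat m3
bar 6: v0=E3 v1=E4 v2=B4 downbeat P5
  -> R1 @ bar 1 tick 0 v(0, 2): E3/B4 P5 -> G3/D5 P5 similar
  -> R4 @ bar 2 tick 0 v(0, 2): F3/G4 M2 untreated
  -> R2 @ bar 3 tick 0 v(0, 1): F3/D4 M6 -> A3/E4 P5 similar
  -> R4 @ bar 3 tick 0 v(0, 2): A3/G4 m7 untreated
  -> R2 @ bar 4 tick 0 v(1, 2): E4/G4 m3 -> G4/D5 P5 similar
  -> R2 @ bar 6 tick 0 v(0, 1): D3/B3 M6 -> E3/E4 P8 similar
  -> R2 @ bar 6 tick 0 v(0, 2): D3/F4 m3 -> E3/B4 P5 similar
  -> R2 @ bar 6 tick 0 v(1, 2): B3/F4 TT -> E4/B4 P5 similar
  -> R7 @ bar 6 tick 0 v(2,): F4->B4 leap 6st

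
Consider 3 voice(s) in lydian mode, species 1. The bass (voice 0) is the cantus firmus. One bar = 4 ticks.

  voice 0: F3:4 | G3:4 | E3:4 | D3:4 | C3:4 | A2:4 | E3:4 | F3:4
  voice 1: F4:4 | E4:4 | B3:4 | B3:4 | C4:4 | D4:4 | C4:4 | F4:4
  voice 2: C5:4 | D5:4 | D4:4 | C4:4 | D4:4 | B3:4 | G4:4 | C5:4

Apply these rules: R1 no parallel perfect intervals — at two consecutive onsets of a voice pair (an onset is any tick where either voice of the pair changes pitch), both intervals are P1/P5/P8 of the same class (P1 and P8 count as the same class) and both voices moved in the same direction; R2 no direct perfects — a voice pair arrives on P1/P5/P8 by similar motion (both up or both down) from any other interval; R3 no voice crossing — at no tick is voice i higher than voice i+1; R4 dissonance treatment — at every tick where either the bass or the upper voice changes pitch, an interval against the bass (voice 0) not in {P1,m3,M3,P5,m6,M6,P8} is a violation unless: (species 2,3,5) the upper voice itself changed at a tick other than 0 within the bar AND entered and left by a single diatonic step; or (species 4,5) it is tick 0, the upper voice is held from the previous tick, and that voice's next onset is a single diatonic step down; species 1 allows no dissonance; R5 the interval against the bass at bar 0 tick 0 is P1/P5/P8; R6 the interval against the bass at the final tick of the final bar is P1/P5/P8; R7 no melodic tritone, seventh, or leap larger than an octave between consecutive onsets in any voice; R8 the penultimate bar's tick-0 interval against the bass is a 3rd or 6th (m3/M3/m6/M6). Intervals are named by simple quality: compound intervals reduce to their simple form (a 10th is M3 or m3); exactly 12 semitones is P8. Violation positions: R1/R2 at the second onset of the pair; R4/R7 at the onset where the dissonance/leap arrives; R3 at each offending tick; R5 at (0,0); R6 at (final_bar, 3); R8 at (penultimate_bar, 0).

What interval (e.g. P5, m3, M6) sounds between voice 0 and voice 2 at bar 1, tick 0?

P5

voice 0=G3 voice 2=D5 -> P5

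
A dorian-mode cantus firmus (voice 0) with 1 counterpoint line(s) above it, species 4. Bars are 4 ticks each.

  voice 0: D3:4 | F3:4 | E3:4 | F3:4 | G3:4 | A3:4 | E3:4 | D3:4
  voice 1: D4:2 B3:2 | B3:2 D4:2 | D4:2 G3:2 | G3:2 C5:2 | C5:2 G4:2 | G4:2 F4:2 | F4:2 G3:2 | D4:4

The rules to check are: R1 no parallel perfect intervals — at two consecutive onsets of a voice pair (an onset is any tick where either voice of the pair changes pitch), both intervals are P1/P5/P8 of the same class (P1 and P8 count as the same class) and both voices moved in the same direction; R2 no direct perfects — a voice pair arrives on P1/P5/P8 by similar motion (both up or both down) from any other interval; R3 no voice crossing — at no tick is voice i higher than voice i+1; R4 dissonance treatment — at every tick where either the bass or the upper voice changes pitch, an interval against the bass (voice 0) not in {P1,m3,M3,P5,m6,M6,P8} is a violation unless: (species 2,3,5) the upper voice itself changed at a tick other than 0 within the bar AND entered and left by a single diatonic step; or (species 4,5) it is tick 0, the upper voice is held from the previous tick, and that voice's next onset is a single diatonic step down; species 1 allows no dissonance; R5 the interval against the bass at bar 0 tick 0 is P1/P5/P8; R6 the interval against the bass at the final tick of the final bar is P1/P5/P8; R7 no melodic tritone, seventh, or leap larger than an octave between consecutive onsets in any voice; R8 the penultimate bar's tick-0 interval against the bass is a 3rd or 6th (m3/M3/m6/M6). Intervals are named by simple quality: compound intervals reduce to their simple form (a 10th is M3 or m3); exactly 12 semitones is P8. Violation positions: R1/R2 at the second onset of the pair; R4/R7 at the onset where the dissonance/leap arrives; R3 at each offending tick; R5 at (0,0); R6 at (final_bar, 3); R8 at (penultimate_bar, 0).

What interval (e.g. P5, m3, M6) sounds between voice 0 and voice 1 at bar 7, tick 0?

P8

voice 0=D3 voice 1=D4 -> P8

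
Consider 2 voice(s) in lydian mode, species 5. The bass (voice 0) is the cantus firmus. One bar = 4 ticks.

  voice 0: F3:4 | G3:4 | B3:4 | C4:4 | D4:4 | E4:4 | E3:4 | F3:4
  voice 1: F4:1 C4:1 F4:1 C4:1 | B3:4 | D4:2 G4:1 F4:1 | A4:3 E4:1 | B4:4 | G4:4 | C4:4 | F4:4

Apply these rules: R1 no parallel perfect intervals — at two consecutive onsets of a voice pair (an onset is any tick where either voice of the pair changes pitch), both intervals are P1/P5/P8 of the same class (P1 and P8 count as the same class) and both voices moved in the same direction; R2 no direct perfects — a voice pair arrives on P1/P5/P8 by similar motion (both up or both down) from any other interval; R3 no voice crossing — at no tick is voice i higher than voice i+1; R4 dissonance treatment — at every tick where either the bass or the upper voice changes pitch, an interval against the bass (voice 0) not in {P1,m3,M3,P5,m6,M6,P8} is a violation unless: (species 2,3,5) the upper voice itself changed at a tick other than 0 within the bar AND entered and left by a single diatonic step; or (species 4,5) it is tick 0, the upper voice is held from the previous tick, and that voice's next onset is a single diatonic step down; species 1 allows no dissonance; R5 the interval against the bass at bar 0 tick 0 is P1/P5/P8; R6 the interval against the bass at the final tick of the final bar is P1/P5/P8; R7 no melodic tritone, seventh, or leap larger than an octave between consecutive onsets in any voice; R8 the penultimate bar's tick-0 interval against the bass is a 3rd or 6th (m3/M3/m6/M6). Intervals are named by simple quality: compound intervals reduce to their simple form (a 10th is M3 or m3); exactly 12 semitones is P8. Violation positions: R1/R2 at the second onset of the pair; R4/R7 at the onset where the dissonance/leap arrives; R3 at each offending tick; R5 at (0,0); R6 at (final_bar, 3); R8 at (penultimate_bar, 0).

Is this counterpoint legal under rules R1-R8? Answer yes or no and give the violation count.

No (2 violations)

bar 0: v0=F3 v1=F4 (P8)
bar 1: v0=G3 v1=B3 (M3)
bar 2: v0=B3 v1=D4 (m3)
bar 3: v0=C4 v1=A4 (M6)
bar 4: v0=D4 v1=B4 (M6)
bar 5: v0=E4 v1=G4 (m3)
bar 6: v0=E3 v1=C4 (m6)
bar 7: v0=F3 v1=F4 (P8)
  R4 @ bar2.3: B3/F4 TT untreated
  R2 @ bar7.0: E3/C4 m6 -> F3/F4 P8 similar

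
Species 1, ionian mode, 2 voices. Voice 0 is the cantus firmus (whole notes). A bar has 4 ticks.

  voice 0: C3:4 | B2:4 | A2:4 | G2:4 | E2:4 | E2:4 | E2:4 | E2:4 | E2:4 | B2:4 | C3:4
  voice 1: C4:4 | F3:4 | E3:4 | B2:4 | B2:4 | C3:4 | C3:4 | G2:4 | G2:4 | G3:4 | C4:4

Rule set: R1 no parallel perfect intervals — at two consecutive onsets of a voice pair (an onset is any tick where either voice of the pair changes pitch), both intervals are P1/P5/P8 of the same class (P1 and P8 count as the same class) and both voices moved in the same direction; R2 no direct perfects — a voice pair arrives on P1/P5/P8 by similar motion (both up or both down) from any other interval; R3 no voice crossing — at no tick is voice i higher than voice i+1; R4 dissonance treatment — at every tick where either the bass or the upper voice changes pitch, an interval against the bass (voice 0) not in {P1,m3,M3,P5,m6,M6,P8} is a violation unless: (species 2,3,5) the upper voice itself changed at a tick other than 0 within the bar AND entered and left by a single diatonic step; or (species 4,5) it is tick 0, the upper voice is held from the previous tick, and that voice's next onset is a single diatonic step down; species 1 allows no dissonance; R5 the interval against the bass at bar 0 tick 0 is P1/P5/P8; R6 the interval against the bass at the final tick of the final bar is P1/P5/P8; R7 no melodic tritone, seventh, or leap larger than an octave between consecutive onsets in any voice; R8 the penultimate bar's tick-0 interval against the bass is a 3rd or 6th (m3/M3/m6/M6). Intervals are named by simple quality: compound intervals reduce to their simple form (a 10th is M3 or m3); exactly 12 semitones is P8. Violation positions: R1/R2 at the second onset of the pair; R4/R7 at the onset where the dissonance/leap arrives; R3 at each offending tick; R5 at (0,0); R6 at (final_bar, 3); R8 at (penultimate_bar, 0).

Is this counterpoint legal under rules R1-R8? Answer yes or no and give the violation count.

No (3 violations)

bar 0: v0=C3 v1=C4 (P8)
bar 1: v0=B2 v1=F3 (TT)
bar 2: v0=A2 v1=E3 (P5)
bar 3: v0=G2 v1=B2 (M3)
bar 4: v0=E2 v1=B2 (P5)
bar 5: v0=E2 v1=C3 (m6)
bar 6: v0=E2 v1=C3 (m6)
bar 7: v0=E2 v1=G2 (m3)
bar 8: v0=E2 v1=G2 (m3)
bar 9: v0=B2 v1=G3 (m6)
bar 10: v0=C3 v1=C4 (P8)
  R4 @ bar1.0: B2/F3 TT untreated
  R2 @ bar2.0: B2/F3 TT -> A2/E3 P5 similar
  R2 @ bar10.0: B2/G3 m6 -> C3/C4 P8 similar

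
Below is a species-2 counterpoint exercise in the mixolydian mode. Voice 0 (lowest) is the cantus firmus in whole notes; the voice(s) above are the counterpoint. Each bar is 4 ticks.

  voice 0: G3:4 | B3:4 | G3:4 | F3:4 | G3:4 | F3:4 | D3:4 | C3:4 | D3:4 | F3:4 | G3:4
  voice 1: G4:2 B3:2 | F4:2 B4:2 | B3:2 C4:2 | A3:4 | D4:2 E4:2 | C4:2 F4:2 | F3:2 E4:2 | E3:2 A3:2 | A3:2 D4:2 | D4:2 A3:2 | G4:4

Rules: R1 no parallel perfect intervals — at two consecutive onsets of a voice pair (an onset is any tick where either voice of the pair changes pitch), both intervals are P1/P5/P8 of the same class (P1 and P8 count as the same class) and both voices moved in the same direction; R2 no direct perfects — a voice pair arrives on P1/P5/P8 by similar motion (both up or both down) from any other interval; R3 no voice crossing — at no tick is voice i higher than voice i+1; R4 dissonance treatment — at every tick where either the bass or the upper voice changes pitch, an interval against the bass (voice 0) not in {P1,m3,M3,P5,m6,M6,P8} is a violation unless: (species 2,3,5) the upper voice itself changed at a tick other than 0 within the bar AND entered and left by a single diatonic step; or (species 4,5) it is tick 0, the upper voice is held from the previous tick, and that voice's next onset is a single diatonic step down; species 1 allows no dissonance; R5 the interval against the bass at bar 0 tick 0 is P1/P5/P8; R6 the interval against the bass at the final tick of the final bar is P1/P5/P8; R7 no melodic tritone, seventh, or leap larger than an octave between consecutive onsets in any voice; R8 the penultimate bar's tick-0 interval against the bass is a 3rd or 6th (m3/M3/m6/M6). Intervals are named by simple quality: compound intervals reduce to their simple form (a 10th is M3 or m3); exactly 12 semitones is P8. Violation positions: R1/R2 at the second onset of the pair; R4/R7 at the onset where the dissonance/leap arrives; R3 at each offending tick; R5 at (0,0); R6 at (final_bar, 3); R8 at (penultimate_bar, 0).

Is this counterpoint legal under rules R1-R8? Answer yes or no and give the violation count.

No (10 violations)

bar 0: v0=G3 v1=G4 (P8)
bar 1: v0=B3 v1=F4 (TT)
bar 2: v0=G3 v1=B3 (M3)
bar 3: v0=F3 v1=A3 (M3)
bar 4: v0=G3 v1=D4 (P5)
bar 5: v0=F3 v1=C4 (P5)
bar 6: v0=D3 v1=F3 (m3)
bar 7: v0=C3 v1=E3 (M3)
bar 8: v0=D3 v1=A3 (P5)
bar 9: v0=F3 v1=D4 (M6)
bar 10: v0=G3 v1=G4 (P8)
  R4 @ bar1.0: B3/F4 TT untreated
  R7 @ bar1.0: B3->F4 leap 6st
  R7 @ bar1.2: F4->B4 leap 6st
  R4 @ bar2.2: G3/C4 P4 untreated
  R2 @ bar4.0: F3/A3 M3 -> G3/D4 P5 similar
  R2 @ bar5.0: G3/E4 M6 -> F3/C4 P5 similar
  R4 @ bar6.2: D3/E4 M2 untreated
  R7 @ bar6.2: F3->E4 leap 11st
  R2 @ bar10.0: F3/A3 M3 -> G3/G4 P8 similar
  R7 @ bar10.0: A3->G4 leap 10st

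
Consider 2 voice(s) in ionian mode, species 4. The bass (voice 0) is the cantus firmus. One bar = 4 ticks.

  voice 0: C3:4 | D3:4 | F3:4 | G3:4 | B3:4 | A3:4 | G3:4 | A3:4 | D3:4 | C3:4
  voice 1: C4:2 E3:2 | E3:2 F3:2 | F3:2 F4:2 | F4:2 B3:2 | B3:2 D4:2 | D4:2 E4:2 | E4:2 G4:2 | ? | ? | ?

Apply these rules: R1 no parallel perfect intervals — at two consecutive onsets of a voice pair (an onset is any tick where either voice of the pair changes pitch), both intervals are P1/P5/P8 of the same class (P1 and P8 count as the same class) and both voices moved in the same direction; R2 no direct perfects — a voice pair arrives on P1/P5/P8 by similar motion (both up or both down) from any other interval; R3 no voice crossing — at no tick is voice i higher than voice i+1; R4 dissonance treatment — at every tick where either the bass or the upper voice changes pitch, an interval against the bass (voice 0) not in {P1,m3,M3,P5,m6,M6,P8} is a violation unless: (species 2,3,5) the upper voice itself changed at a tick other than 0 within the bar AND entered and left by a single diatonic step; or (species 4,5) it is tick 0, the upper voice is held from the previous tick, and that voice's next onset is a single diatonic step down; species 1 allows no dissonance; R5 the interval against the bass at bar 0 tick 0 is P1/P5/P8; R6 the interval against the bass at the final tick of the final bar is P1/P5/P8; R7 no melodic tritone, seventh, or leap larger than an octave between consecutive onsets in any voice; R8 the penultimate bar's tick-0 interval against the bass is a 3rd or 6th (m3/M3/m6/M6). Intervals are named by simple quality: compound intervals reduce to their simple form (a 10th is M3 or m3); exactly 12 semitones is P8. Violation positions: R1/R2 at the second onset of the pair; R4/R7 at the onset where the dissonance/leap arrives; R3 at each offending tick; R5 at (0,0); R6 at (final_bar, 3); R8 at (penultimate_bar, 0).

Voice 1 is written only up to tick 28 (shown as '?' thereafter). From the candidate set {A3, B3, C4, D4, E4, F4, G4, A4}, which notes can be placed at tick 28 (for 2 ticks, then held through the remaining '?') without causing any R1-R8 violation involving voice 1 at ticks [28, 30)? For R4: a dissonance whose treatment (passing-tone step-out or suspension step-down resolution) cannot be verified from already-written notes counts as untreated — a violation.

A3: violates R7
B3: violates R4
C4: legal
D4: violates R4
E4: legal
F4: legal
G4: violates R4
A4: violates R1

{C4, E4, F4}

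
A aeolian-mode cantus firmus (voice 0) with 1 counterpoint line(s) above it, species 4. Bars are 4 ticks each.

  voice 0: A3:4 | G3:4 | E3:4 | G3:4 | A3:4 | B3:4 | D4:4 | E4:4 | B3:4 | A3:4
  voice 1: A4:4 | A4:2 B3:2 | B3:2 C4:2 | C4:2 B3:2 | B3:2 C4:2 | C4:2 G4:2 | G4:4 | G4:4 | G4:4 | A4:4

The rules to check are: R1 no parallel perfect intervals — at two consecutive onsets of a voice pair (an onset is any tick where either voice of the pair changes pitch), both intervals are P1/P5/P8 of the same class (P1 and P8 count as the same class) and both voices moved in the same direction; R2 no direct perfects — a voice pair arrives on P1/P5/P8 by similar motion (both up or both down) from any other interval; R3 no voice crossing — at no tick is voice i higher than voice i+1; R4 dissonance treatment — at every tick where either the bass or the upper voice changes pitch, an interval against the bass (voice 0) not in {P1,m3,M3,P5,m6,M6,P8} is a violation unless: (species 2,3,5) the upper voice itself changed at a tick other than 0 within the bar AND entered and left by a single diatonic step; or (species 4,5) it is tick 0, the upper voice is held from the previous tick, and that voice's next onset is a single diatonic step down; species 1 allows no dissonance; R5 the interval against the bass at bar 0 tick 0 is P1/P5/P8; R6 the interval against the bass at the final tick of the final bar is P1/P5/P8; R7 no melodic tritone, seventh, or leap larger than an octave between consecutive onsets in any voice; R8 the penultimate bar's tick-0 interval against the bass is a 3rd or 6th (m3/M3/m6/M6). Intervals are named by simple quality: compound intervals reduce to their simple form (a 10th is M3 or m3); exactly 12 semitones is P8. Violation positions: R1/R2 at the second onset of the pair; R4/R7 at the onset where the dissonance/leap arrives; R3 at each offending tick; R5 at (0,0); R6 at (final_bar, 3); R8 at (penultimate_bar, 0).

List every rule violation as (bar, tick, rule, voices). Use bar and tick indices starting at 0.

bar 0: v0=A3 v1=A4 downbeat P8
bar 1: v0=G3 v1=A4 downbeat M2
bar 2: v0=E3 v1=B3 downbeat P5
bar 3: v0=G3 v1=C4 downbeat P4
bar 4: v0=A3 v1=B3 downbeat M2
bar 5: v0=B3 v1=C4 downbeat m2
bar 6: v0=D4 v1=G4 downbeat P4
bar 7: v0=E4 v1=G4 downbeat m3
bar 8: v0=B3 v1=G4 downbeat m6
bar 9: v0=A3 v1=A4 downbeat P8
  -> R4 @ bar 1 tick 0 v(0, 1): G3/A4 M2 untreated
  -> R7 @ bar 1 tick 2 v(1,): A4->B3 leap 10st
  -> R4 @ bar 4 tick 0 v(0, 1): A3/B3 M2 untreated
  -> R4 @ bar 5 tick 0 v(0, 1): B3/C4 m2 untreated
  -> R4 @ bar 6 tick 0 v(0, 1): D4/G4 P4 untreated

(1, 0, R4, (0, 1))
(1, 2, R7, (1,))
(4, 0, R4, (0, 1))
(5, 0, R4, (0, 1))
(6, 0, R4, (0, 1))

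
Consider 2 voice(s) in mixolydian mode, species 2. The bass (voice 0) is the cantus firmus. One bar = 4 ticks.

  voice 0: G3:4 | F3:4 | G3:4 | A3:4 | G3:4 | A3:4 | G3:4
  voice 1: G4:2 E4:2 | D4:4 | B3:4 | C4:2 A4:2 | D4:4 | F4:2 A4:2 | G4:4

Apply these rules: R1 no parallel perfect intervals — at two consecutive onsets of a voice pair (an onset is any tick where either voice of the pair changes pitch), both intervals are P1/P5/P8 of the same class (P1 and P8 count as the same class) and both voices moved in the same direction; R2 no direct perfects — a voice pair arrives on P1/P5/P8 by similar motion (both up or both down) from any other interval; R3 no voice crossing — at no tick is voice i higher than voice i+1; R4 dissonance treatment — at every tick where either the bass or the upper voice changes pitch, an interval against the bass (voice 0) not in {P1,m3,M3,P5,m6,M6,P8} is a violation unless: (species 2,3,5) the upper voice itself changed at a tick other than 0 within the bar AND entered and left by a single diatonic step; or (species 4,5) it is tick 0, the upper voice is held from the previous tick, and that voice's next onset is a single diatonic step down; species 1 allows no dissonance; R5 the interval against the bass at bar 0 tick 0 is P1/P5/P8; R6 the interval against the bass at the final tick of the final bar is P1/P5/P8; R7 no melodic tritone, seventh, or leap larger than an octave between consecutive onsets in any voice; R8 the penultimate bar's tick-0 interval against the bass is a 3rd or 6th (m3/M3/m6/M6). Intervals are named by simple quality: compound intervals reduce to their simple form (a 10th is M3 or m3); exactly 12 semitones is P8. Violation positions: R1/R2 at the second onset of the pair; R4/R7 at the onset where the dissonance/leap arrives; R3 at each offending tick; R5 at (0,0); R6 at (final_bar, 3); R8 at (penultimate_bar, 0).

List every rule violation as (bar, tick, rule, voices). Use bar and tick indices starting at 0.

(4, 0, R2, (0, 1))
(6, 0, R1, (0, 1))

bar 0: v0=G3 v1=G4 downbeat P8
bar 1: v0=F3 v1=D4 downbeat M6
bar 2: v0=G3 v1=B3 downbeat M3
bar 3: v0=A3 v1=C4 downbeat m3
bar 4: v0=G3 v1=D4 downbeat P5
bar 5: v0=A3 v1=F4 downbeat m6
bar 6: v0=G3 v1=G4 downbeat P8
  -> R2 @ bar 4 tick 0 v(0, 1): A3/A4 P8 -> G3/D4 P5 similar
  -> R1 @ bar 6 tick 0 v(0, 1): A3/A4 P8 -> G3/G4 P8 similar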